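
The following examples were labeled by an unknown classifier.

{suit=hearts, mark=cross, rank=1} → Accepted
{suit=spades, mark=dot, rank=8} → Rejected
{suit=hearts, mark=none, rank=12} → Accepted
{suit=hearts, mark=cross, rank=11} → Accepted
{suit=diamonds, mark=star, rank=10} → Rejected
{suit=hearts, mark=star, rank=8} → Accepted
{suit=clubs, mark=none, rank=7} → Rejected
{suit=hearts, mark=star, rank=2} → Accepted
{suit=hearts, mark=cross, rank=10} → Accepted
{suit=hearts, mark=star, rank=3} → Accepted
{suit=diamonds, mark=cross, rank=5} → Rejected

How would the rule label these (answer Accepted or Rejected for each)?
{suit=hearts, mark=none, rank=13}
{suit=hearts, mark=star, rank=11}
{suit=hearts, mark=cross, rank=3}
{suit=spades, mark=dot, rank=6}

A rule that fits every label: suit is hearts — true of each 'Accepted' example, false of each 'Rejected' one.
{suit=hearts, mark=none, rank=13} — suit is hearts, hence Accepted. {suit=hearts, mark=star, rank=11} — suit is hearts, hence Accepted. {suit=hearts, mark=cross, rank=3} — suit is hearts, hence Accepted. {suit=spades, mark=dot, rank=6} — suit is spades, hence Rejected.

Accepted, Accepted, Accepted, Rejected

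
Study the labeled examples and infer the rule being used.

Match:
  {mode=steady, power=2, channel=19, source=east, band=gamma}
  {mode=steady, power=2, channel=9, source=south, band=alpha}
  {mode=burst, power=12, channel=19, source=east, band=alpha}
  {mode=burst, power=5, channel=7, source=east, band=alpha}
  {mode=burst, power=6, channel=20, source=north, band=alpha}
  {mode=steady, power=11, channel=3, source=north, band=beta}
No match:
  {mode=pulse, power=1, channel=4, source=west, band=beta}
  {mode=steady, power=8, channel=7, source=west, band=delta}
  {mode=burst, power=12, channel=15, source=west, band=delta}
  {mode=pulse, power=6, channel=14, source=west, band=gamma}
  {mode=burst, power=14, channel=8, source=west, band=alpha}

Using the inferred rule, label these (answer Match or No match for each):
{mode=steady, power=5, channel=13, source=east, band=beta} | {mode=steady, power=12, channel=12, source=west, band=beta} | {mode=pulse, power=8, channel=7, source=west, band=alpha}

Match, No match, No match

Rule: source is not west. This holds for each 'Match' example and fails for each 'No match' one.
{mode=steady, power=5, channel=13, source=east, band=beta}: source is east, qualifies → Match.
{mode=steady, power=12, channel=12, source=west, band=beta}: source is west, doesn't match → No match.
{mode=pulse, power=8, channel=7, source=west, band=alpha}: source is west, doesn't match → No match.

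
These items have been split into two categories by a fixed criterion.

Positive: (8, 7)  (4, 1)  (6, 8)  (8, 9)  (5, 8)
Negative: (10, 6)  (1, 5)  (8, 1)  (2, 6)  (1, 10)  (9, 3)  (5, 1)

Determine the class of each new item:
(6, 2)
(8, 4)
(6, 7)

The rule appears to be: |first − second| ≤ 3.
(6, 2) — |6−2| = 4, hence Negative.
(8, 4) — |8−4| = 4, hence Negative.
(6, 7) — |6−7| = 1, hence Positive.

Negative, Negative, Positive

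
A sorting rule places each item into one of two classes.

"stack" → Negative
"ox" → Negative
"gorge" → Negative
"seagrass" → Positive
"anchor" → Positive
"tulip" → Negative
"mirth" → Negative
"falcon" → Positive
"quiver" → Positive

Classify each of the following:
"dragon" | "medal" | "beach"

Positive, Negative, Negative

A rule that fits every label: length ≥ 6 — true of each 'Positive' example, false of each 'Negative' one.
"dragon": length 6, has this property → Positive. "medal": length 5, fails this test → Negative. "beach": length 5, fails this test → Negative.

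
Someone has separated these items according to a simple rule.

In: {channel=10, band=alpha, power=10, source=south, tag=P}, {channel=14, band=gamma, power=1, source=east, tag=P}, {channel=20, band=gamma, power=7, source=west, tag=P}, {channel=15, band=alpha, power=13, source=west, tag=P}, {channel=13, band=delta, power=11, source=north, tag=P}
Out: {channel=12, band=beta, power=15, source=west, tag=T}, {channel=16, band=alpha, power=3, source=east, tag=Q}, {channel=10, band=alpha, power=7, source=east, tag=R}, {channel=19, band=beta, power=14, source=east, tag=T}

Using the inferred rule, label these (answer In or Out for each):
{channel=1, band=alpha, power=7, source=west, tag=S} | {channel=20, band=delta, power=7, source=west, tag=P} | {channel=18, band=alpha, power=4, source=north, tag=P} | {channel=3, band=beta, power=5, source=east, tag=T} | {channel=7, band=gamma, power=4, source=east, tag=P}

Out, In, In, Out, In

A rule that fits every label: tag is P — true of each 'In' example, false of each 'Out' one.
{channel=1, band=alpha, power=7, source=west, tag=S}: Out (tag is S). {channel=20, band=delta, power=7, source=west, tag=P}: In (tag is P). {channel=18, band=alpha, power=4, source=north, tag=P}: In (tag is P). {channel=3, band=beta, power=5, source=east, tag=T}: Out (tag is T). {channel=7, band=gamma, power=4, source=east, tag=P}: In (tag is P).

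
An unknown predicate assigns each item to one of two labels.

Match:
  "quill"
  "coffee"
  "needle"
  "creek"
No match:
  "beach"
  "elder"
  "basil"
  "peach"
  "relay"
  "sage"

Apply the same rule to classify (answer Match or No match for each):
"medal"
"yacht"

No match, No match

The rule appears to be: has a double letter.
"medal": no doubled letter — fails this test, so No match. "yacht": no doubled letter — fails this test, so No match.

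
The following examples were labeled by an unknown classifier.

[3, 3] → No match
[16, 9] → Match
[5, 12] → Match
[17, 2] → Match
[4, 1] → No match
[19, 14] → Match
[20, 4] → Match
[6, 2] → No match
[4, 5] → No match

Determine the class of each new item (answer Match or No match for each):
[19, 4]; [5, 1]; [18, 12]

The rule appears to be: sum ≥ 17.

Match, No match, Match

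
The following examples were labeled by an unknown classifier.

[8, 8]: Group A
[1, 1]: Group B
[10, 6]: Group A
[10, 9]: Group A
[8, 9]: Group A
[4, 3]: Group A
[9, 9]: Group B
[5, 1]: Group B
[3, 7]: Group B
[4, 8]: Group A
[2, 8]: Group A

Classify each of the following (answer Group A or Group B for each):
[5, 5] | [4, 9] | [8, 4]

Group B, Group A, Group A

Rule: first is even. This holds for each 'Group A' example and fails for each 'Group B' one.
[5, 5]: first 5 — fails this test, so Group B. [4, 9]: first 4 — meets the rule, so Group A. [8, 4]: first 8 — meets the rule, so Group A.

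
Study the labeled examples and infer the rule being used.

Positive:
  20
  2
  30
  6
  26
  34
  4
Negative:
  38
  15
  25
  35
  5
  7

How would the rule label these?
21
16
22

'Positive' ⟺ even AND at most 34.

Negative, Positive, Positive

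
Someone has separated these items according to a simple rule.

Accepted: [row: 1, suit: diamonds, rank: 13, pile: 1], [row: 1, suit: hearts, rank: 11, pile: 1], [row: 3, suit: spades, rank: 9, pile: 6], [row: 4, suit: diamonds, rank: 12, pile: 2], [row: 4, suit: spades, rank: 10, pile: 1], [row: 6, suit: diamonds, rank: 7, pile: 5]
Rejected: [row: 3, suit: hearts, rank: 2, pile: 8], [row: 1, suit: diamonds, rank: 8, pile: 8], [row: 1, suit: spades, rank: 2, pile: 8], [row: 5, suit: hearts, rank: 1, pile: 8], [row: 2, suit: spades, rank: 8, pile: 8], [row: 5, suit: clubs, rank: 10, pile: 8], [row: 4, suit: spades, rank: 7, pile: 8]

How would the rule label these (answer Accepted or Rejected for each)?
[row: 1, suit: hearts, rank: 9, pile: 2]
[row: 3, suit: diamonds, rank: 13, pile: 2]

Accepted, Accepted

All 'Accepted' examples share one property — pile ≤ 6 — and every 'Rejected' example lacks it.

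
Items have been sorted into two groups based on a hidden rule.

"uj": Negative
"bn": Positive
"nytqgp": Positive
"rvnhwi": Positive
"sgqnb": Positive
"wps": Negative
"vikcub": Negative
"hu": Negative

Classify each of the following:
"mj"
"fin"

Looking at the examples, the only property every 'Positive' case has and every 'Negative' case lacks is: contains 'n'.
"mj": no 'n' — lacks this property, so Negative.
"fin": has 'n' — fits, so Positive.

Negative, Positive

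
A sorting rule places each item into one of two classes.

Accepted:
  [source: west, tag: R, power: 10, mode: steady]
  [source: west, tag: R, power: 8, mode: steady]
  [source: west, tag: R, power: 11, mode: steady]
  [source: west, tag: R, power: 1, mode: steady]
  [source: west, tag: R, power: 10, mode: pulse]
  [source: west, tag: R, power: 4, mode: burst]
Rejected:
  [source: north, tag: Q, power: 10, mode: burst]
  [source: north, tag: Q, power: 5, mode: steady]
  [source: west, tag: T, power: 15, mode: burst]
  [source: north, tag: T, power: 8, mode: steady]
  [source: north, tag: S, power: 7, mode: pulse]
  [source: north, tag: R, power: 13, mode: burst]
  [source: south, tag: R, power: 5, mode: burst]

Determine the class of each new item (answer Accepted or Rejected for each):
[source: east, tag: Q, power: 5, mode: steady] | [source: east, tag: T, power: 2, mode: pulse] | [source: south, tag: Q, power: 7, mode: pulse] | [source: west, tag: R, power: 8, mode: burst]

Rejected, Rejected, Rejected, Accepted

Rule: source is west AND tag is R. This holds for each 'Accepted' example and fails for each 'Rejected' one.
Rejected: [source: east, tag: Q, power: 5, mode: steady], since source is east, tag is Q. Rejected: [source: east, tag: T, power: 2, mode: pulse], since source is east, tag is T. Rejected: [source: south, tag: Q, power: 7, mode: pulse], since source is south, tag is Q. Accepted: [source: west, tag: R, power: 8, mode: burst], since source is west, tag is R.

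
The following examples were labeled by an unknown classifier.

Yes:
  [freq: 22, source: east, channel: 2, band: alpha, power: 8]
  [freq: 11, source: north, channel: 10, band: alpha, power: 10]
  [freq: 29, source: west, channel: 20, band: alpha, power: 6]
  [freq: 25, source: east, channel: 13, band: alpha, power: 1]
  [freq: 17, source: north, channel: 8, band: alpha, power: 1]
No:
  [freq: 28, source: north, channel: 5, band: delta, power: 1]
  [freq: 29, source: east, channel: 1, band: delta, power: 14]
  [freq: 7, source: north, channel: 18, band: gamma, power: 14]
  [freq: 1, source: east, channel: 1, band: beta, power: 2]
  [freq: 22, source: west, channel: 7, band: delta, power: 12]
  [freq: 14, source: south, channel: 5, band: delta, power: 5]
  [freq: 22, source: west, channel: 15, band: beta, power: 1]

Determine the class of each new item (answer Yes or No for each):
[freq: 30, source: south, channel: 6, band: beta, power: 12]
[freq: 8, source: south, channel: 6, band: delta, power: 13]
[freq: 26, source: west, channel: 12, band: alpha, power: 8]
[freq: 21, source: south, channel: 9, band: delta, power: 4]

The pattern is that an item is 'Yes' exactly when: band is alpha.
[freq: 30, source: south, channel: 6, band: beta, power: 12] — band is beta, hence No. [freq: 8, source: south, channel: 6, band: delta, power: 13] — band is delta, hence No. [freq: 26, source: west, channel: 12, band: alpha, power: 8] — band is alpha, hence Yes. [freq: 21, source: south, channel: 9, band: delta, power: 4] — band is delta, hence No.

No, No, Yes, No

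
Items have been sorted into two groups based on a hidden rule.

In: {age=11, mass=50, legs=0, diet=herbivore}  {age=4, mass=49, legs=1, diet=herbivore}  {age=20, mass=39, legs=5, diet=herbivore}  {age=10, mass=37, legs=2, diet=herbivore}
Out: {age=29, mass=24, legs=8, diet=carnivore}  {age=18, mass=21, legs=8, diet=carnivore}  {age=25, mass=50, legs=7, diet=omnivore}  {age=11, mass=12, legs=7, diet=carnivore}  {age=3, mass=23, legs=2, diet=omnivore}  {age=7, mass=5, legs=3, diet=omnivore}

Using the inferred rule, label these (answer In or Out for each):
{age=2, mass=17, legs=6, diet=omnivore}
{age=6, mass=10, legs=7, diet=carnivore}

'In' ⟺ diet is herbivore.

Out, Out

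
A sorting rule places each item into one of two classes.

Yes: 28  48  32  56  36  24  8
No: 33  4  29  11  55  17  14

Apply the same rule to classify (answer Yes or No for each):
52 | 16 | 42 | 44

Yes, Yes, No, Yes

Every 'Yes' example satisfies: multiple of 4 AND at least 8. None of the 'No' examples do.
Yes: 52, since 52 = 4·13, 52 ≥ 8. Yes: 16, since 16 = 4·4, 16 ≥ 8. No: 42, since 42 = 4·10 + 2, 42 ≥ 8. Yes: 44, since 44 = 4·11, 44 ≥ 8.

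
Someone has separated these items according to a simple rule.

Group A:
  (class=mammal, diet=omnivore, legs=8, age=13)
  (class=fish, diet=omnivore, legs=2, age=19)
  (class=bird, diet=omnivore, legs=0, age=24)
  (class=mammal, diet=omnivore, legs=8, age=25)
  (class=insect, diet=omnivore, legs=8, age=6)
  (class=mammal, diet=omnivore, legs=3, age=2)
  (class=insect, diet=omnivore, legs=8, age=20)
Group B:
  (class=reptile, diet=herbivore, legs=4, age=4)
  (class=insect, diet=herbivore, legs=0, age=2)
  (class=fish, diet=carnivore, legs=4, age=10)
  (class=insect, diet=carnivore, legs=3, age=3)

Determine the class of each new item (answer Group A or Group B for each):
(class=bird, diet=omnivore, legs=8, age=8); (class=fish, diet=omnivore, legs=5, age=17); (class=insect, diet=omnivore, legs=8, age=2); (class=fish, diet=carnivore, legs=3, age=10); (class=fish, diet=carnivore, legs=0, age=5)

Group A, Group A, Group A, Group B, Group B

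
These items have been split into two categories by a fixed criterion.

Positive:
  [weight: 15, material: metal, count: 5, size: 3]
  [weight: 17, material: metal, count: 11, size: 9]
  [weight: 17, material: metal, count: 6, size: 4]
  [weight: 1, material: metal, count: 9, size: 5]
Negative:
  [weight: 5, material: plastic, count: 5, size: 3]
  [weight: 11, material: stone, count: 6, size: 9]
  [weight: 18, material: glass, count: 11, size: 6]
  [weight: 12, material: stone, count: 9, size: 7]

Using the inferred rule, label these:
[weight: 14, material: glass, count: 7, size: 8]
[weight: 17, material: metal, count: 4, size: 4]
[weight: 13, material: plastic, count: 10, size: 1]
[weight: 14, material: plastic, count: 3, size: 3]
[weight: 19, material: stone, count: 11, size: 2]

The pattern is that an item is 'Positive' exactly when: material is metal.

Negative, Positive, Negative, Negative, Negative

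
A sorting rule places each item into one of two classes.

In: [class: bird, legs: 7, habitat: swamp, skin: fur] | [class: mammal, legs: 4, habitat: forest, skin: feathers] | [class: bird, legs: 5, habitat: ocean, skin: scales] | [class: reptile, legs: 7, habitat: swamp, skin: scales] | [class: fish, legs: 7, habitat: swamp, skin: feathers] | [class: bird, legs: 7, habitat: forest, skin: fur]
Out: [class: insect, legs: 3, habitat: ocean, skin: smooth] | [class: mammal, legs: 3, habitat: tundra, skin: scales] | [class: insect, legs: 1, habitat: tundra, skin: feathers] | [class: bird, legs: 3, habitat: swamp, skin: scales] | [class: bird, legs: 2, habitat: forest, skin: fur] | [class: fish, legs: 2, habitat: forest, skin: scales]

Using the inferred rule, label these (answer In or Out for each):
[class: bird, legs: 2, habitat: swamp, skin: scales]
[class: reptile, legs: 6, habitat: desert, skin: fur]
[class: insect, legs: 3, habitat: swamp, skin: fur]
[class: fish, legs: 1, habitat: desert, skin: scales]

Out, In, Out, Out

Rule: legs ≥ 4. This holds for each 'In' example and fails for each 'Out' one.
[class: bird, legs: 2, habitat: swamp, skin: scales] — legs = 2, hence Out. [class: reptile, legs: 6, habitat: desert, skin: fur] — legs = 6, hence In. [class: insect, legs: 3, habitat: swamp, skin: fur] — legs = 3, hence Out. [class: fish, legs: 1, habitat: desert, skin: scales] — legs = 1, hence Out.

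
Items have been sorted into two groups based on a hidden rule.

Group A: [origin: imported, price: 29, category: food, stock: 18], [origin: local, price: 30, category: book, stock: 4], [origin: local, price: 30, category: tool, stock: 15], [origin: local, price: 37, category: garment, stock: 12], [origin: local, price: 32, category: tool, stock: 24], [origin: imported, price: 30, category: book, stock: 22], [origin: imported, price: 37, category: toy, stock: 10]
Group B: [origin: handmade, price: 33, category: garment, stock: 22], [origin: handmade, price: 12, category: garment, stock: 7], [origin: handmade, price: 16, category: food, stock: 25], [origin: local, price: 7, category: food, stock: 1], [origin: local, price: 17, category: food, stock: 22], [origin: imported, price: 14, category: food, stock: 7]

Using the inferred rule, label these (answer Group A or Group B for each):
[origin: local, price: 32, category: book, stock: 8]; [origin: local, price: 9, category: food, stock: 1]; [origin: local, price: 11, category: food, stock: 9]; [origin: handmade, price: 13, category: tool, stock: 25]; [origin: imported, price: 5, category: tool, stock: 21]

The common property of the 'Group A' items is: price ≥ 29 AND price ≠ 33. No 'Group B' item has it.

Group A, Group B, Group B, Group B, Group B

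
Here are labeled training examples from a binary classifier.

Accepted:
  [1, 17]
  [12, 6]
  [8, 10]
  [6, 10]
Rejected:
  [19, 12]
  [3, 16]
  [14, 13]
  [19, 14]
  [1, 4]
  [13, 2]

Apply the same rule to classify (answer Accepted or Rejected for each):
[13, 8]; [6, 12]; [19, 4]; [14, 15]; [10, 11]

The common property of the 'Accepted' items is: sum is even. No 'Rejected' item has it.
[13, 8]: 13+8 = 21 — fails this test, so Rejected.
[6, 12]: 6+12 = 18 — checks out, so Accepted.
[19, 4]: 19+4 = 23 — fails this test, so Rejected.
[14, 15]: 14+15 = 29 — fails this test, so Rejected.
[10, 11]: 10+11 = 21 — fails this test, so Rejected.

Rejected, Accepted, Rejected, Rejected, Rejected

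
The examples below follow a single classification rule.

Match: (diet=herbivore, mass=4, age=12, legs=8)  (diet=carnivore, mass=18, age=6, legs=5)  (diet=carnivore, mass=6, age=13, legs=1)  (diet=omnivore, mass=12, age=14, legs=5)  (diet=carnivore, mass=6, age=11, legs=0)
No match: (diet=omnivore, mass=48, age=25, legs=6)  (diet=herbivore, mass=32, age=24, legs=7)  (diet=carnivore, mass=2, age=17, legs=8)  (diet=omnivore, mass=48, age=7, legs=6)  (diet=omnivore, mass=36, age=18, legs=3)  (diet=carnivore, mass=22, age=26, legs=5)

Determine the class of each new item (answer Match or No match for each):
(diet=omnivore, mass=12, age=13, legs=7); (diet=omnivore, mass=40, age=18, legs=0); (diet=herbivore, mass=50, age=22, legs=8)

A rule that fits every label: mass ≤ 18 AND age ≤ 14 — true of each 'Match' example, false of each 'No match' one.
(diet=omnivore, mass=12, age=13, legs=7): mass = 12, age = 13, passes → Match. (diet=omnivore, mass=40, age=18, legs=0): mass = 40, age = 18, lacks this property → No match. (diet=herbivore, mass=50, age=22, legs=8): mass = 50, age = 22, lacks this property → No match.

Match, No match, No match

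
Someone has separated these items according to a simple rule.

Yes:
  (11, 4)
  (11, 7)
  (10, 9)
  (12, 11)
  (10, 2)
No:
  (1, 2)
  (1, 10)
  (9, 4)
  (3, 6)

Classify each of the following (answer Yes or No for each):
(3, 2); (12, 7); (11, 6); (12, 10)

'Yes' ⟺ first ≥ 10.

No, Yes, Yes, Yes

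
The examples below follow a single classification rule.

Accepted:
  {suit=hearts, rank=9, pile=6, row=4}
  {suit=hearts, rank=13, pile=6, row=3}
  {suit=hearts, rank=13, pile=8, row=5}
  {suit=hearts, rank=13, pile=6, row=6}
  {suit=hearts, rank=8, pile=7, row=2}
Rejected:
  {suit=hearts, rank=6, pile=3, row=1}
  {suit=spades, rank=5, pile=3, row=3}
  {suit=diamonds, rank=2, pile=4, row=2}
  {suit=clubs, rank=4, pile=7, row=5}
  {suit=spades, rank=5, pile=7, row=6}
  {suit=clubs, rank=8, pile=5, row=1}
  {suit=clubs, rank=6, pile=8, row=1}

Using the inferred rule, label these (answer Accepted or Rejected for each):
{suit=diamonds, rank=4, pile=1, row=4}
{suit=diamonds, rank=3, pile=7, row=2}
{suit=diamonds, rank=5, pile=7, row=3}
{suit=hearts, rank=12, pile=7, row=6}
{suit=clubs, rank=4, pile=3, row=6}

Rule: suit is hearts AND row ≥ 2. This holds for each 'Accepted' example and fails for each 'Rejected' one.
{suit=diamonds, rank=4, pile=1, row=4} → suit is diamonds, row = 4 → Rejected.
{suit=diamonds, rank=3, pile=7, row=2} → suit is diamonds, row = 2 → Rejected.
{suit=diamonds, rank=5, pile=7, row=3} → suit is diamonds, row = 3 → Rejected.
{suit=hearts, rank=12, pile=7, row=6} → suit is hearts, row = 6 → Accepted.
{suit=clubs, rank=4, pile=3, row=6} → suit is clubs, row = 6 → Rejected.

Rejected, Rejected, Rejected, Accepted, Rejected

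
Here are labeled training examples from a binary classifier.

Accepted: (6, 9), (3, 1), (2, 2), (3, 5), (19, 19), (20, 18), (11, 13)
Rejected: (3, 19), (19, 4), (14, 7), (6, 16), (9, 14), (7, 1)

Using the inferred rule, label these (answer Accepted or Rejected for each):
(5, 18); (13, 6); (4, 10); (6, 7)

Rejected, Rejected, Rejected, Accepted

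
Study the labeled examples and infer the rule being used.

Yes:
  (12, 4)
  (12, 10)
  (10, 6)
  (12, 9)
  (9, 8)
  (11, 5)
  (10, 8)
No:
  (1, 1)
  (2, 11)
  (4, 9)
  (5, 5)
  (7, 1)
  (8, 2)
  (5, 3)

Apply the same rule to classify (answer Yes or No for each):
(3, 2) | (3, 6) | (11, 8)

The distinguishing property — sum ≥ 16 — holds for all the 'Yes' cases and none of the 'No' cases.
(3, 2) → 3+2 = 5 → No.
(3, 6) → 3+6 = 9 → No.
(11, 8) → 11+8 = 19 → Yes.

No, No, Yes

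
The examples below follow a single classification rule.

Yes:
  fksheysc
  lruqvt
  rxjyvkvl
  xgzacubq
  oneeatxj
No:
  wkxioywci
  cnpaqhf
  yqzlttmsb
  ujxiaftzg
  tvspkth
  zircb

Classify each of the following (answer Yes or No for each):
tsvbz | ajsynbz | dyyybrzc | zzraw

Rule: even length. This holds for each 'Yes' example and fails for each 'No' one.
tsvbz: No (length 5).
ajsynbz: No (length 7).
dyyybrzc: Yes (length 8).
zzraw: No (length 5).

No, No, Yes, No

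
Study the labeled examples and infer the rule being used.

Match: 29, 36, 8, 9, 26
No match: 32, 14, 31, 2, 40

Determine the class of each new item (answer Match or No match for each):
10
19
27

No match, Match, Match

All 'Match' examples share one property — digit sum ≥ 6 — and every 'No match' example lacks it.
10: No match (digit sum 1+0 = 1).
19: Match (digit sum 1+9 = 10).
27: Match (digit sum 2+7 = 9).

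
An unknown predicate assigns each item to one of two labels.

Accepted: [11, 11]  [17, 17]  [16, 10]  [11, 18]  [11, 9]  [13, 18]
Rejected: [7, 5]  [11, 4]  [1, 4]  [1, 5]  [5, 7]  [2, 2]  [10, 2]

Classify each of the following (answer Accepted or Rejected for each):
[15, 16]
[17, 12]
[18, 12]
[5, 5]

Accepted, Accepted, Accepted, Rejected

The common property of the 'Accepted' items is: sum ≥ 20. No 'Rejected' item has it.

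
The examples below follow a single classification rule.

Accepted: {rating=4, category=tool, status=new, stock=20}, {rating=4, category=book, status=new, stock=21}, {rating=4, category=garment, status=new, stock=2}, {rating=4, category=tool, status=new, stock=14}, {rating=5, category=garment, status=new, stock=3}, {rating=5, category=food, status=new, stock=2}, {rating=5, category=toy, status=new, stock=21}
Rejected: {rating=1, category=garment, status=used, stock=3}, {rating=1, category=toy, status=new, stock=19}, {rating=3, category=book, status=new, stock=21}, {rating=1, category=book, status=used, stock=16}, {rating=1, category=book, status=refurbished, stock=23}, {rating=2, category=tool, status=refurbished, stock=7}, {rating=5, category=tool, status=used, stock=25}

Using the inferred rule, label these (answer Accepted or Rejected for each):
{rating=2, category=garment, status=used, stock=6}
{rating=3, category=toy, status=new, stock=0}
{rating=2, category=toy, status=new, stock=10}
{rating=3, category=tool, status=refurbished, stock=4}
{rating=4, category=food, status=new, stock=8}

The pattern is that an item is 'Accepted' exactly when: status is new AND rating ≥ 4.
{rating=2, category=garment, status=used, stock=6}: status is used, rating = 2 — doesn't match, so Rejected. {rating=3, category=toy, status=new, stock=0}: status is new, rating = 3 — doesn't match, so Rejected. {rating=2, category=toy, status=new, stock=10}: status is new, rating = 2 — doesn't match, so Rejected. {rating=3, category=tool, status=refurbished, stock=4}: status is refurbished, rating = 3 — doesn't match, so Rejected. {rating=4, category=food, status=new, stock=8}: status is new, rating = 4 — satisfies this, so Accepted.

Rejected, Rejected, Rejected, Rejected, Accepted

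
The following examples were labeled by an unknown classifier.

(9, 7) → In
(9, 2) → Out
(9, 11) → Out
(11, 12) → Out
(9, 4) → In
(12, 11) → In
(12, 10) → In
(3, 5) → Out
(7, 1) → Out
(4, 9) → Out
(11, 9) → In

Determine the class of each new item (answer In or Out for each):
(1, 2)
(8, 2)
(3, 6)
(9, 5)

Out, Out, Out, In

The classifier is using: first > second AND sum ≥ 13.
Out: (1, 2), since 1 < 2, 1+2 = 3. Out: (8, 2), since 8 > 2, 8+2 = 10. Out: (3, 6), since 3 < 6, 3+6 = 9. In: (9, 5), since 9 > 5, 9+5 = 14.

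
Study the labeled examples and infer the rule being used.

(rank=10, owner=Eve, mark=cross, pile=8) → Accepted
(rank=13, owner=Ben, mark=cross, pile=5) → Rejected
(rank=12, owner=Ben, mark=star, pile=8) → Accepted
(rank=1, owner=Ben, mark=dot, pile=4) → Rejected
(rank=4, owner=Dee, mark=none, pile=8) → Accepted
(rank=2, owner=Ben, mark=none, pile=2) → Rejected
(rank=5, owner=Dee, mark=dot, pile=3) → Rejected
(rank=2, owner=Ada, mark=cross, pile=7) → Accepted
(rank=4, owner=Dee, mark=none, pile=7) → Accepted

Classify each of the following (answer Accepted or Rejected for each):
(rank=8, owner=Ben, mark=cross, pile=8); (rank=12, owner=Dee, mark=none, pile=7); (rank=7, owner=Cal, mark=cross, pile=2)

Accepted, Accepted, Rejected

All 'Accepted' examples share one property — pile ≥ 7 — and every 'Rejected' example lacks it.
(rank=8, owner=Ben, mark=cross, pile=8) → pile = 8 → Accepted.
(rank=12, owner=Dee, mark=none, pile=7) → pile = 7 → Accepted.
(rank=7, owner=Cal, mark=cross, pile=2) → pile = 2 → Rejected.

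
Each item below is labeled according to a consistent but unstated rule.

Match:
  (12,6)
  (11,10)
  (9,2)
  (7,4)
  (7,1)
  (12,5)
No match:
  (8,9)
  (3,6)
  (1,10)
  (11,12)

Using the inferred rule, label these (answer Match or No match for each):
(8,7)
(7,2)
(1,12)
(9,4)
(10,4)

Rule: first > second. This holds for each 'Match' example and fails for each 'No match' one.
(8,7): 8 > 7, satisfies this → Match.
(7,2): 7 > 2, satisfies this → Match.
(1,12): 1 < 12, doesn't qualify → No match.
(9,4): 9 > 4, satisfies this → Match.
(10,4): 10 > 4, satisfies this → Match.

Match, Match, No match, Match, Match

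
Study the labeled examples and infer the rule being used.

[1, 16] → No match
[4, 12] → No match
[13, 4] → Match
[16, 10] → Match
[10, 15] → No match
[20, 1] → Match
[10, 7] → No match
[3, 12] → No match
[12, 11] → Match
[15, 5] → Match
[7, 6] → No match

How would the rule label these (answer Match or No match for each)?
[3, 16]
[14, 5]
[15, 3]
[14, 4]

No match, Match, Match, Match

The common property of the 'Match' items is: first ≥ 11. No 'No match' item has it.
No match: [3, 16], since first 3.
Match: [14, 5], since first 14.
Match: [15, 3], since first 15.
Match: [14, 4], since first 14.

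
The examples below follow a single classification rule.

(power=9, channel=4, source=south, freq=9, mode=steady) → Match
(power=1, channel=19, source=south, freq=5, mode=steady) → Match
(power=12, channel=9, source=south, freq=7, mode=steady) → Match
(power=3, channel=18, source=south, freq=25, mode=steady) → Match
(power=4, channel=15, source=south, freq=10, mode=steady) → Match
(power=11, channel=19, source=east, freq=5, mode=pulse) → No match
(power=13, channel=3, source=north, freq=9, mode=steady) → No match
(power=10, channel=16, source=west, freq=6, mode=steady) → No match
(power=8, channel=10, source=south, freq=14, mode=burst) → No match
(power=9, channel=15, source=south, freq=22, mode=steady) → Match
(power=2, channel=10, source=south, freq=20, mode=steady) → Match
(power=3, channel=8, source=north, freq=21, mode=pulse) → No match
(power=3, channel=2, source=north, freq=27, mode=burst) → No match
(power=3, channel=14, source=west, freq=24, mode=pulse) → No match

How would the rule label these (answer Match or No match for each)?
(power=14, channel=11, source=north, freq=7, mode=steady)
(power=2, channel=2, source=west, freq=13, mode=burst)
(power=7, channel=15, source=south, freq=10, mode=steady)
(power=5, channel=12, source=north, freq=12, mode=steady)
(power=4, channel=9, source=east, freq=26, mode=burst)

The common property of the 'Match' items is: source is south AND mode is steady. No 'No match' item has it.
No match: (power=14, channel=11, source=north, freq=7, mode=steady), since source is north, mode is steady. No match: (power=2, channel=2, source=west, freq=13, mode=burst), since source is west, mode is burst. Match: (power=7, channel=15, source=south, freq=10, mode=steady), since source is south, mode is steady. No match: (power=5, channel=12, source=north, freq=12, mode=steady), since source is north, mode is steady. No match: (power=4, channel=9, source=east, freq=26, mode=burst), since source is east, mode is burst.

No match, No match, Match, No match, No match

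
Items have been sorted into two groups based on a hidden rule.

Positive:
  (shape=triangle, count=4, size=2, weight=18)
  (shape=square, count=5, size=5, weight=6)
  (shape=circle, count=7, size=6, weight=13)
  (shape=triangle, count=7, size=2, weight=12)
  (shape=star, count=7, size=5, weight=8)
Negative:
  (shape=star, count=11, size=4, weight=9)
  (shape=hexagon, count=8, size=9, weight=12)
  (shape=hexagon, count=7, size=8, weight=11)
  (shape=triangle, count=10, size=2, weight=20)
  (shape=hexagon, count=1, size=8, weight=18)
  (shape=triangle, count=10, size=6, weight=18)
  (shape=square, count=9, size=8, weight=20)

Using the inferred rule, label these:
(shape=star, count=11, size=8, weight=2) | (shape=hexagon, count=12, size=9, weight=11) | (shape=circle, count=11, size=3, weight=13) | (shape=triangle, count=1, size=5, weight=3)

Negative, Negative, Negative, Positive

The common property of the 'Positive' items is: count ≤ 7 AND size ≤ 6. No 'Negative' item has it.
(shape=star, count=11, size=8, weight=2): count = 11, size = 8 — does not pass, so Negative.
(shape=hexagon, count=12, size=9, weight=11): count = 12, size = 9 — does not pass, so Negative.
(shape=circle, count=11, size=3, weight=13): count = 11, size = 3 — does not pass, so Negative.
(shape=triangle, count=1, size=5, weight=3): count = 1, size = 5 — satisfies this, so Positive.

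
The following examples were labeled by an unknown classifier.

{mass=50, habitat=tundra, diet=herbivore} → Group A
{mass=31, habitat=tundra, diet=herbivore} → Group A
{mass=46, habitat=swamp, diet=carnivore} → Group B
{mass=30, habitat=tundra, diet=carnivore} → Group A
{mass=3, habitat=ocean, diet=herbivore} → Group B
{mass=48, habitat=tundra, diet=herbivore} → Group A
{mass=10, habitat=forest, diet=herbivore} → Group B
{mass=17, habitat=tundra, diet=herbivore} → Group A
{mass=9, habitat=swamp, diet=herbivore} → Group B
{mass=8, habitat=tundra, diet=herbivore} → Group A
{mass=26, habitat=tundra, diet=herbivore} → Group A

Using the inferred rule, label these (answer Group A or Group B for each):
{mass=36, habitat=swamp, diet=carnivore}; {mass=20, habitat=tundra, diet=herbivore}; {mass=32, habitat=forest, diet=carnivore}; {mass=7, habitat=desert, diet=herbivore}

Checking candidate rules against both groups, what survives is: habitat is tundra.
{mass=36, habitat=swamp, diet=carnivore}: Group B (habitat is swamp).
{mass=20, habitat=tundra, diet=herbivore}: Group A (habitat is tundra).
{mass=32, habitat=forest, diet=carnivore}: Group B (habitat is forest).
{mass=7, habitat=desert, diet=herbivore}: Group B (habitat is desert).

Group B, Group A, Group B, Group B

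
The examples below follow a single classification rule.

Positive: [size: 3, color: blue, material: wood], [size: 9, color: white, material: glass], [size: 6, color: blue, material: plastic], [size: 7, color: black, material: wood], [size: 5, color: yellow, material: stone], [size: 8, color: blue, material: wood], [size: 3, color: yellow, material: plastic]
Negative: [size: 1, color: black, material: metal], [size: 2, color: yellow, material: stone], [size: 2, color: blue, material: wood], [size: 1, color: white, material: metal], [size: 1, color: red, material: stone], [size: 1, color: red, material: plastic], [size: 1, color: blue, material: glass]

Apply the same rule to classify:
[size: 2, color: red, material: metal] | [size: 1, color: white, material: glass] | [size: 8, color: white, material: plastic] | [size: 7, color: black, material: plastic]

Negative, Negative, Positive, Positive

'Positive' ⟺ size ≥ 3.
[size: 2, color: red, material: metal] — size = 2, hence Negative. [size: 1, color: white, material: glass] — size = 1, hence Negative. [size: 8, color: white, material: plastic] — size = 8, hence Positive. [size: 7, color: black, material: plastic] — size = 7, hence Positive.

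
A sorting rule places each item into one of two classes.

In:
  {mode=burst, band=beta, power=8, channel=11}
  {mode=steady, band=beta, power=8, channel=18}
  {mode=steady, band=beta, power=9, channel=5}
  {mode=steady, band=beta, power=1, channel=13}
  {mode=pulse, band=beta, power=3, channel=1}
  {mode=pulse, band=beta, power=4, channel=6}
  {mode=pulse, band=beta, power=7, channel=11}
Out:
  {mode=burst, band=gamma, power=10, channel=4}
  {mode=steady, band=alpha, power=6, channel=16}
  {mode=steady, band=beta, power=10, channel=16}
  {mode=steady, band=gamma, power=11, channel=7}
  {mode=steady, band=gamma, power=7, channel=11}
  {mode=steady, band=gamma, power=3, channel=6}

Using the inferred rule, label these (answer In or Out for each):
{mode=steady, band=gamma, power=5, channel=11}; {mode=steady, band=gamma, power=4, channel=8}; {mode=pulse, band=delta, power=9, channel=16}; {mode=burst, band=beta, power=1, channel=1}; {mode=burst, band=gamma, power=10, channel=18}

All 'In' examples share one property — band is beta AND power ≤ 9 — and every 'Out' example lacks it.
Out: {mode=steady, band=gamma, power=5, channel=11}, since band is gamma, power = 5. Out: {mode=steady, band=gamma, power=4, channel=8}, since band is gamma, power = 4. Out: {mode=pulse, band=delta, power=9, channel=16}, since band is delta, power = 9. In: {mode=burst, band=beta, power=1, channel=1}, since band is beta, power = 1. Out: {mode=burst, band=gamma, power=10, channel=18}, since band is gamma, power = 10.

Out, Out, Out, In, Out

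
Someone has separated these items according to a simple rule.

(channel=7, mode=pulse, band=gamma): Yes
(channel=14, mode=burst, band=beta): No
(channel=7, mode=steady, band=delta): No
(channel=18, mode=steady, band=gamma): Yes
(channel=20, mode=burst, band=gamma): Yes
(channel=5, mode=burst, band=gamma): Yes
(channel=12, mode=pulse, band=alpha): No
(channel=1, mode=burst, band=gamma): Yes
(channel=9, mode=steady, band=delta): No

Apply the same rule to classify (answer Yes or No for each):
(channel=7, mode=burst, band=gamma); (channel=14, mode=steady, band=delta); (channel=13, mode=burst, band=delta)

Yes, No, No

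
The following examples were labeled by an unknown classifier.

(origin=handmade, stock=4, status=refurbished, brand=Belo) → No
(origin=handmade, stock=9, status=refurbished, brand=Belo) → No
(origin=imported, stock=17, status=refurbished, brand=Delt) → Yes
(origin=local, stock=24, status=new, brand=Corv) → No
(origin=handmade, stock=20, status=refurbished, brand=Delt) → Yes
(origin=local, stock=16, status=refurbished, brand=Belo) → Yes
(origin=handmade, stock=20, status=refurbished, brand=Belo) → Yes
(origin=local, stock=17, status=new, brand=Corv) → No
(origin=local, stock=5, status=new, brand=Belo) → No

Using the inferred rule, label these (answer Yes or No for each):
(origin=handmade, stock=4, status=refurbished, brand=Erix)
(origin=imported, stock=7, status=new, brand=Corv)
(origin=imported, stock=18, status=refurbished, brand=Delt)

Every 'Yes' example satisfies: status is refurbished AND stock ≥ 16. None of the 'No' examples do.
(origin=handmade, stock=4, status=refurbished, brand=Erix): status is refurbished, stock = 4 — does not pass, so No. (origin=imported, stock=7, status=new, brand=Corv): status is new, stock = 7 — does not pass, so No. (origin=imported, stock=18, status=refurbished, brand=Delt): status is refurbished, stock = 18 — has this property, so Yes.

No, No, Yes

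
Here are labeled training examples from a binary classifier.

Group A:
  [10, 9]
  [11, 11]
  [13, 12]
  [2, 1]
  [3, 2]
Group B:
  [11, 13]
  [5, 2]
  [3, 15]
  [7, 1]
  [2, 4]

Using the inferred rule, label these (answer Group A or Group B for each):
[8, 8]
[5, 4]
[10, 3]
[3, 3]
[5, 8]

Group A, Group A, Group B, Group A, Group B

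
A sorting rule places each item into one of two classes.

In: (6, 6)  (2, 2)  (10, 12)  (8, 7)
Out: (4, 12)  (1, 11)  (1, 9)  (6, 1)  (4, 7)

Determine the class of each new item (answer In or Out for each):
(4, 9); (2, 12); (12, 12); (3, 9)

Out, Out, In, Out

Every 'In' example satisfies: |first − second| ≤ 2. None of the 'Out' examples do.
(4, 9) → |4−9| = 5 → Out.
(2, 12) → |2−12| = 10 → Out.
(12, 12) → |12−12| = 0 → In.
(3, 9) → |3−9| = 6 → Out.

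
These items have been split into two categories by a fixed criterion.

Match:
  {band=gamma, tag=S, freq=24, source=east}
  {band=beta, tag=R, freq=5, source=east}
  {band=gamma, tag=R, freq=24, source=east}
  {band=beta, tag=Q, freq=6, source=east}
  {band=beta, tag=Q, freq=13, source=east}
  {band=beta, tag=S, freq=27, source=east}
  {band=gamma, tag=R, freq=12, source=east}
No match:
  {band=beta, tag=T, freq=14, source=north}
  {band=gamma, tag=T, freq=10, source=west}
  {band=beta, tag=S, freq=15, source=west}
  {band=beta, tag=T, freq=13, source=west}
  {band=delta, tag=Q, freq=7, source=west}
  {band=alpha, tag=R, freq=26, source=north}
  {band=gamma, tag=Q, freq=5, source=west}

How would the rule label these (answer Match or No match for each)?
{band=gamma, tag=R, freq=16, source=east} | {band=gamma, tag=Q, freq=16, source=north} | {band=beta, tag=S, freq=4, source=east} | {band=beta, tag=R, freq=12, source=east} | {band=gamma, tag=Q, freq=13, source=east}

Match, No match, Match, Match, Match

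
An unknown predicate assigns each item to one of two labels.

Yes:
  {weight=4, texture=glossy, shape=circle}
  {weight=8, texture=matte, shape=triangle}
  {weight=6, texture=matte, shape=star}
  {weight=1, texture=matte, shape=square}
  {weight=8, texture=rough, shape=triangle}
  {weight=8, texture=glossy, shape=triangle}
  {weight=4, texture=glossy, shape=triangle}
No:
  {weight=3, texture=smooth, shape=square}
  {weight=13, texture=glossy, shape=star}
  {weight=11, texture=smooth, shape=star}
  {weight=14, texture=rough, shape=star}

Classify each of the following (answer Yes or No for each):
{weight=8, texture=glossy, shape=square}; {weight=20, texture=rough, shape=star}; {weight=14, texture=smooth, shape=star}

Yes, No, No

The classifier is using: weight ≠ 3 AND weight ≤ 8.
{weight=8, texture=glossy, shape=square}: Yes (weight = 8). {weight=20, texture=rough, shape=star}: No (weight = 20). {weight=14, texture=smooth, shape=star}: No (weight = 14).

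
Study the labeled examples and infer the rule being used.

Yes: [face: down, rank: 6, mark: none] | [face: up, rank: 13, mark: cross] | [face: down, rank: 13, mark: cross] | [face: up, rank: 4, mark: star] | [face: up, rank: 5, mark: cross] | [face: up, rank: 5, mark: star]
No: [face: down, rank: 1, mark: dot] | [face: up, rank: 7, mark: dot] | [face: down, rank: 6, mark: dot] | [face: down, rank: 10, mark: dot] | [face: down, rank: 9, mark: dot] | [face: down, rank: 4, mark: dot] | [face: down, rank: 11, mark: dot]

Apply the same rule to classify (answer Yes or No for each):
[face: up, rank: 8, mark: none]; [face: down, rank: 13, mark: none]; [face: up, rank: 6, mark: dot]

The simplest hypothesis consistent with all the labels is: mark is not dot.

Yes, Yes, No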